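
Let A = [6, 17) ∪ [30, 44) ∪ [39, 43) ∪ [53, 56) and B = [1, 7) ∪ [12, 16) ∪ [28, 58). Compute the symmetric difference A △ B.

[1, 6) ∪ [7, 12) ∪ [16, 17) ∪ [28, 30) ∪ [44, 53) ∪ [56, 58)

First set merges to [6, 17), [30, 44), [53, 56).
Only in the first: [7, 12), [16, 17).
Only in the second: [1, 6), [28, 30), [44, 53), [56, 58).
Together these are the periods covered by exactly one.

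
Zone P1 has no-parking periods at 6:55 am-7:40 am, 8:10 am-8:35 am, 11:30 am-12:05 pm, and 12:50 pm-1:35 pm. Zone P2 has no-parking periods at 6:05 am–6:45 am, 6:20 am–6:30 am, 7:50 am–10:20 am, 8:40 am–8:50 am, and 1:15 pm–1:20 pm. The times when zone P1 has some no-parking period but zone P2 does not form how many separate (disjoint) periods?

4

B, merged: 6:05 am–6:45 am, 7:50 am–10:20 am, 1:15 pm–1:20 pm.
A \ B = 6:55 am–7:40 am, 11:30 am–12:05 pm, 12:50 pm–1:15 pm, 1:20 pm–1:35 pm.
That is 4 disjoint pieces.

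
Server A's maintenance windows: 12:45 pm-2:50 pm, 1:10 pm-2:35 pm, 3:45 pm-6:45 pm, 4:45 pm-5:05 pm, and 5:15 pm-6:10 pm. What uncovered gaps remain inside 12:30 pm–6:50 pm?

After merging, the occupied span is 12:45 pm–2:50 pm, 3:45 pm–6:45 pm.
Complement within 12:30 pm–6:50 pm: 12:30 pm–12:45 pm, 2:50 pm–3:45 pm, 6:45 pm–6:50 pm.

12:30 pm–12:45 pm, 2:50 pm–3:45 pm, 6:45 pm–6:50 pm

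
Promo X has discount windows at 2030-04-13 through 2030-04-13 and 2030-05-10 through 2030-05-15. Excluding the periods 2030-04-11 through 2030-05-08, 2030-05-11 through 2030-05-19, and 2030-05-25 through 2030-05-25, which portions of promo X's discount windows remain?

2030-05-10 through 2030-05-10

2030-04-13 through 2030-04-13 lies entirely inside B → drops out.
2030-05-10 through 2030-05-15 with B removed leaves 2030-05-10 through 2030-05-10.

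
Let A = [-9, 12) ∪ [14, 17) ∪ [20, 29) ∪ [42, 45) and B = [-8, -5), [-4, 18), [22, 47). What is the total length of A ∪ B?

A ∪ B = [-9, 18), [20, 47).
Total: 27 + 27 = 54.

54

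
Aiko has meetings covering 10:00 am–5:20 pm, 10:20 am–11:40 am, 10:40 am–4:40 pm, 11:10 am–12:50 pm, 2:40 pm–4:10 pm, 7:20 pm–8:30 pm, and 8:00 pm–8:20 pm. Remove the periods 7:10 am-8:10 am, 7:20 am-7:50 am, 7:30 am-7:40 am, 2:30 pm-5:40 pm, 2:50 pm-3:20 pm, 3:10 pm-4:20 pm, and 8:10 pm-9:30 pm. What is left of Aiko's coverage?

10:00 am–2:30 pm, 7:20 pm–8:10 pm

A, merged: 10:00 am–5:20 pm, 7:20 pm–8:30 pm.
B, merged: 7:10 am–8:10 am, 2:30 pm–5:40 pm, 8:10 pm–9:30 pm.
10:00 am–5:20 pm with B removed leaves 10:00 am–2:30 pm.
7:20 pm–8:30 pm with B removed leaves 7:20 pm–8:10 pm.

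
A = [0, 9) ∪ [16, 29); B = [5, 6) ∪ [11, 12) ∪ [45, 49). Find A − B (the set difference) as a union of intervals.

[0, 5) ∪ [6, 9) ∪ [16, 29)

[0, 9) minus B → [0, 5), [6, 9).
[16, 29): no B overlap → unchanged.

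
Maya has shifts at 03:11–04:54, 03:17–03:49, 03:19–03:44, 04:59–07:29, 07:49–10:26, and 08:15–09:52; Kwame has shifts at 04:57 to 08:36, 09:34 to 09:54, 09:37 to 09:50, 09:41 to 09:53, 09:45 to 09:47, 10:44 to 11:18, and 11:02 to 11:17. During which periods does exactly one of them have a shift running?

First set merges to 03:11–04:54, 04:59–07:29, 07:49–10:26.
Second set merges to 04:57–08:36, 09:34–09:54, 10:44–11:18.
Only in the first: 03:11–04:54, 08:36–09:34, 09:54–10:26.
Only in the second: 04:57–04:59, 07:29–07:49, 10:44–11:18.
Together these are the periods covered by exactly one.

03:11–04:54, 04:57–04:59, 07:29–07:49, 08:36–09:34, 09:54–10:26, 10:44–11:18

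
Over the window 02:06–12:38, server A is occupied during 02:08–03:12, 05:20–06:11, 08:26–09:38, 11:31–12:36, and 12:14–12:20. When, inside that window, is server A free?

02:06-02:08, 03:12-05:20, 06:11-08:26, 09:38-11:31, 12:36-12:38

Covered (merged): 02:08-03:12, 05:20-06:11, 08:26-09:38, 11:31-12:36.
Gaps within 02:06-12:38: 02:06-02:08, 03:12-05:20, 06:11-08:26, 09:38-11:31, 12:36-12:38.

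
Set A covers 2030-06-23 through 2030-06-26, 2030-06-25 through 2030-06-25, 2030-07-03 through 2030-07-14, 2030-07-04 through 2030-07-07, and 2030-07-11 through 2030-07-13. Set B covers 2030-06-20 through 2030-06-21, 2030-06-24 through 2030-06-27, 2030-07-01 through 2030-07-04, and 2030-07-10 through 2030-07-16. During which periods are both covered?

A, merged: 2030-06-23 through 2030-06-26, 2030-07-03 through 2030-07-14.
2030-06-23 through 2030-06-26 meets the second set on 2030-06-24 through 2030-06-26.
2030-07-03 through 2030-07-14 meets the second set on 2030-07-03 through 2030-07-04, 2030-07-10 through 2030-07-14.

2030-06-24 through 2030-06-26, 2030-07-03 through 2030-07-04, 2030-07-10 through 2030-07-14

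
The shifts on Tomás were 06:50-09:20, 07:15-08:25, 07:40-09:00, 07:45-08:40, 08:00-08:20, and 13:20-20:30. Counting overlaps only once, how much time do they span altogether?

Merged: 06:50–09:20, 13:20–20:30.
Lengths: 2 h 30 min + 7 h 10 min = 9 h 40 min.

9 h 40 min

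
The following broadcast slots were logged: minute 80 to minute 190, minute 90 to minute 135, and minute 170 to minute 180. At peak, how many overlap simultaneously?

Walk the sorted start/end points keeping a running depth.
The depth first hits 2 at minute 90.

2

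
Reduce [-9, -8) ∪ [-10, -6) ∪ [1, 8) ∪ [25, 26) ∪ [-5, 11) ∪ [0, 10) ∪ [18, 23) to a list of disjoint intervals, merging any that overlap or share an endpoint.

[-10, -6) ∪ [-5, 11) ∪ [18, 23) ∪ [25, 26)

Sort by start: [-10, -6), [-9, -8), [-5, 11), [0, 10), [1, 8), [18, 23), [25, 26).
[-9, -8) overlaps/touches [-10, -6) → extend to [-10, -6).
[-5, 11) is disjoint → start new block.
[0, 10) overlaps/touches [-5, 11) → extend to [-5, 11).
[1, 8) overlaps/touches [-5, 11) → extend to [-5, 11).
[18, 23) is disjoint → start new block.
[25, 26) is disjoint → start new block.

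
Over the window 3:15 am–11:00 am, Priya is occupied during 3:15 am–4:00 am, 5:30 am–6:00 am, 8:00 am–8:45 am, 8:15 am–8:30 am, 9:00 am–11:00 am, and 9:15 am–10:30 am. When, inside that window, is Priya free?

After merging, the occupied span is 3:15 am-4:00 am, 5:30 am-6:00 am, 8:00 am-8:45 am, 9:00 am-11:00 am.
Complement within 3:15 am-11:00 am: 4:00 am-5:30 am, 6:00 am-8:00 am, 8:45 am-9:00 am.

4:00 am-5:30 am, 6:00 am-8:00 am, 8:45 am-9:00 am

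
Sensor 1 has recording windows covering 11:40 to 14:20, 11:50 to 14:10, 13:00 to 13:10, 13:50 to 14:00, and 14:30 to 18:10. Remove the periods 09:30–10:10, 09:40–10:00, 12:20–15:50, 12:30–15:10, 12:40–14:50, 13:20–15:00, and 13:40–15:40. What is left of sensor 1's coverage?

Merge the first list: 11:40-14:20, 14:30-18:10.
Merge the second list: 09:30-10:10, 12:20-15:50.
11:40-14:20 minus B → 11:40-12:20.
14:30-18:10 minus B → 15:50-18:10.

11:40-12:20, 15:50-18:10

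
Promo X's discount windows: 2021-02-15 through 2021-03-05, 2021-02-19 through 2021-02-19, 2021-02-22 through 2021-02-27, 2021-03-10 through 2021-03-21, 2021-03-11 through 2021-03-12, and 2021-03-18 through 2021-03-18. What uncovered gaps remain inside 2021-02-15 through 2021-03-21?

2021-03-06 through 2021-03-09

After merging, the occupied span is 2021-02-15 through 2021-03-05, 2021-03-10 through 2021-03-21.
Complement within 2021-02-15 through 2021-03-21: 2021-03-06 through 2021-03-09.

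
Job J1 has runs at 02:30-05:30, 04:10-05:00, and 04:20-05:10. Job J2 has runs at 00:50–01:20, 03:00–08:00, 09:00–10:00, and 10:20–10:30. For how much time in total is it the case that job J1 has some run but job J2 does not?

30 min

First set merges to 02:30–05:30.
A \ B = 02:30–03:00.
Total: 30 min.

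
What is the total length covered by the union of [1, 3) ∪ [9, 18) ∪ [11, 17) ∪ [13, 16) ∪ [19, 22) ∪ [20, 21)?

Merged: [1, 3), [9, 18), [19, 22).
Lengths: 2 + 9 + 3 = 14.

14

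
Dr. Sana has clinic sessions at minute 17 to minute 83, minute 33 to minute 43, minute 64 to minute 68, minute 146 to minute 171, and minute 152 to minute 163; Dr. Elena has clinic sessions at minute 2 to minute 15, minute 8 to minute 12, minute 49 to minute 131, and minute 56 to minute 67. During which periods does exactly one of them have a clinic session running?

First set merges to minute 17 to minute 83, minute 146 to minute 171.
Second set merges to minute 2 to minute 15, minute 49 to minute 131.
A \ B = minute 17 to minute 49, minute 146 to minute 171.
B \ A = minute 2 to minute 15, minute 83 to minute 131.
Union of the two gives the symmetric difference.

minute 2 to minute 15, minute 17 to minute 49, minute 83 to minute 131, minute 146 to minute 171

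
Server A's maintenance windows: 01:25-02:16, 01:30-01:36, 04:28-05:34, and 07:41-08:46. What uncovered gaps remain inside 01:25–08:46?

02:16–04:28, 05:34–07:41

After merging, the occupied span is 01:25–02:16, 04:28–05:34, 07:41–08:46.
Complement within 01:25–08:46: 02:16–04:28, 05:34–07:41.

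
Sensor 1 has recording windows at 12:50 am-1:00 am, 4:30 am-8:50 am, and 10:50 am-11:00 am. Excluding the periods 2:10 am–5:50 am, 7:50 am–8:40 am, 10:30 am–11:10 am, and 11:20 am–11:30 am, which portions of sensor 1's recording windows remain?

12:50 am–1:00 am is untouched.
4:30 am–8:50 am with B removed leaves 5:50 am–7:50 am, 8:40 am–8:50 am.
10:50 am–11:00 am lies entirely inside B → drops out.

12:50 am–1:00 am, 5:50 am–7:50 am, 8:40 am–8:50 am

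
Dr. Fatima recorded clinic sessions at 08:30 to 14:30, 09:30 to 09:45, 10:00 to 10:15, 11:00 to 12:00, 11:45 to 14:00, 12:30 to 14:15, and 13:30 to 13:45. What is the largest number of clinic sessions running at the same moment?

At 13:30, 4 of the intervals are simultaneously active.
No point has more.

4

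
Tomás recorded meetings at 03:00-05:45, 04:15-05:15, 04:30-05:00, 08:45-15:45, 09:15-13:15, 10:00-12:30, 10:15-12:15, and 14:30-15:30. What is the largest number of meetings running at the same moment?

At 10:15, 4 of the intervals are simultaneously active.
No point has more.

4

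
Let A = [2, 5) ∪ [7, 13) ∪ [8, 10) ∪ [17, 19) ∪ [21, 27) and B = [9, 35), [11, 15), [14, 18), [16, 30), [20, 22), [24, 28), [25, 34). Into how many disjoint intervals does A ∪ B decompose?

2

First set merges to [2, 5), [7, 13), [17, 19), [21, 27).
Second set merges to [9, 35).
A ∪ B = [2, 5), [7, 35).
That is 2 disjoint pieces.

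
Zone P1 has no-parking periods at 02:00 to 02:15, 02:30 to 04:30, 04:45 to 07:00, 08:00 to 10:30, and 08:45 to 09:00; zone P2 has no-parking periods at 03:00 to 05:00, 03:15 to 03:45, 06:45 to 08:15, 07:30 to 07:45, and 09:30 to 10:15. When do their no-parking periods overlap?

03:00–04:30, 04:45–05:00, 06:45–07:00, 08:00–08:15, 09:30–10:15

A, merged: 02:00–02:15, 02:30–04:30, 04:45–07:00, 08:00–10:30.
B, merged: 03:00–05:00, 06:45–08:15, 09:30–10:15.
02:00–02:15 falls entirely outside B.
02:30–04:30 overlaps B on 03:00–04:30.
04:45–07:00 overlaps B on 04:45–05:00, 06:45–07:00.
08:00–10:30 overlaps B on 08:00–08:15, 09:30–10:15.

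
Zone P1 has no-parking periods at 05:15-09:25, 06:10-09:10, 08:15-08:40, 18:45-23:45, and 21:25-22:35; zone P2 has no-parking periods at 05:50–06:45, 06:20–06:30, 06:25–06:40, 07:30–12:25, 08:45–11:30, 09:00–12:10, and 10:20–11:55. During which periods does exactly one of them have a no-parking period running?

05:15–05:50, 06:45–07:30, 09:25–12:25, 18:45–23:45

Merge the first list: 05:15–09:25, 18:45–23:45.
Merge the second list: 05:50–06:45, 07:30–12:25.
A \ B = 05:15–05:50, 06:45–07:30, 18:45–23:45.
B \ A = 09:25–12:25.
Union of the two gives the symmetric difference.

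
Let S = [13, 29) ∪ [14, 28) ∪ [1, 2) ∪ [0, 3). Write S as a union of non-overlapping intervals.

[0, 3) ∪ [13, 29)

Sort by start: [0, 3), [1, 2), [13, 29), [14, 28).
[1, 2) overlaps/touches [0, 3) → extend to [0, 3).
[13, 29) is disjoint → start new block.
[14, 28) overlaps/touches [13, 29) → extend to [13, 29).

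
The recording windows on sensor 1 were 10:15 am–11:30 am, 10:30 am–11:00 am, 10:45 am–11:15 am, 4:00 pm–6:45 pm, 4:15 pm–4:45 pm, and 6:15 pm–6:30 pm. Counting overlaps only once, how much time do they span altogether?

Merged: 10:15 am–11:30 am, 4:00 pm–6:45 pm.
Lengths: 1 h 15 min + 2 h 45 min = 4 h.

4 h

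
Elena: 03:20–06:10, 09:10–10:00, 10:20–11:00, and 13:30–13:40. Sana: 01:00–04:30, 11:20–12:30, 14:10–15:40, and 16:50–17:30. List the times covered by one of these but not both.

01:00–03:20, 04:30–06:10, 09:10–10:00, 10:20–11:00, 11:20–12:30, 13:30–13:40, 14:10–15:40, 16:50–17:30

A but not B: 04:30–06:10, 09:10–10:00, 10:20–11:00, 13:30–13:40.
B but not A: 01:00–03:20, 11:20–12:30, 14:10–15:40, 16:50–17:30.
Combining gives A △ B.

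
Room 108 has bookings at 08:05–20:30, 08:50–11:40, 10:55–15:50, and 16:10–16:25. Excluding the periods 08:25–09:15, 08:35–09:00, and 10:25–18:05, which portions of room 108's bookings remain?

Merge the first list: 08:05–20:30.
Merge the second list: 08:25–09:15, 10:25–18:05.
08:05–20:30 minus B → 08:05–08:25, 09:15–10:25, 18:05–20:30.

08:05–08:25, 09:15–10:25, 18:05–20:30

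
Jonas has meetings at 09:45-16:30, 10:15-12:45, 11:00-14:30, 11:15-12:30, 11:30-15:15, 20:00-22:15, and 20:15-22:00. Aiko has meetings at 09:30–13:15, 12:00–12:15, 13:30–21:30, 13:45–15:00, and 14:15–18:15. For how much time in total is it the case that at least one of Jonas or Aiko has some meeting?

A, merged: 09:45–16:30, 20:00–22:15.
B, merged: 09:30–13:15, 13:30–21:30.
A ∪ B = 09:30–22:15.
Total: 12 h 45 min.

12 h 45 min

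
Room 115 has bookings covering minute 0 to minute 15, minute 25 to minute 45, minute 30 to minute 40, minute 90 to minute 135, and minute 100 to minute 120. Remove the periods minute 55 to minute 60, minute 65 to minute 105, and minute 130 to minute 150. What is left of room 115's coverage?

minute 0 to minute 15, minute 25 to minute 45, minute 105 to minute 130

Merge the first list: minute 0 to minute 15, minute 25 to minute 45, minute 90 to minute 135.
minute 0 to minute 15: no B overlap → unchanged.
minute 25 to minute 45: no B overlap → unchanged.
minute 90 to minute 135 minus B → minute 105 to minute 130.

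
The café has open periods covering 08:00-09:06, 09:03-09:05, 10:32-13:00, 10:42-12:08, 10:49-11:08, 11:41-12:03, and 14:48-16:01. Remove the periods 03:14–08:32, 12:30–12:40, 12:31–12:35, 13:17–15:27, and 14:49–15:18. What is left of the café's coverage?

First set merges to 08:00–09:06, 10:32–13:00, 14:48–16:01.
Second set merges to 03:14–08:32, 12:30–12:40, 13:17–15:27.
08:00–09:06 minus B → 08:32–09:06.
10:32–13:00 minus B → 10:32–12:30, 12:40–13:00.
14:48–16:01 minus B → 15:27–16:01.

08:32–09:06, 10:32–12:30, 12:40–13:00, 15:27–16:01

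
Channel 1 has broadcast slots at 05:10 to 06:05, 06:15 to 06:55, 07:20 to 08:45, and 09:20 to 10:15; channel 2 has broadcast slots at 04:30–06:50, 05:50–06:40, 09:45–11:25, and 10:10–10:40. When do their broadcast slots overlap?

Merge the second list: 04:30–06:50, 09:45–11:25.
05:10–06:05 overlaps B on 05:10–06:05.
06:15–06:55 overlaps B on 06:15–06:50.
07:20–08:45 falls entirely outside B.
09:20–10:15 overlaps B on 09:45–10:15.

05:10–06:05, 06:15–06:50, 09:45–10:15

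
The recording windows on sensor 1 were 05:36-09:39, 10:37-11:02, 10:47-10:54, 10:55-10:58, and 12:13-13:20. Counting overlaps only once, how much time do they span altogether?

Merged: 05:36-09:39, 10:37-11:02, 12:13-13:20.
Lengths: 4 h 3 min + 25 min + 1 h 7 min = 5 h 35 min.

5 h 35 min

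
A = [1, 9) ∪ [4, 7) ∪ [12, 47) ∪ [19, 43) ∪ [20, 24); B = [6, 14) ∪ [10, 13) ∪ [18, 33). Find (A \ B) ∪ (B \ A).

[1, 6) ∪ [9, 12) ∪ [14, 18) ∪ [33, 47)

A, merged: [1, 9), [12, 47).
B, merged: [6, 14), [18, 33).
Only in the first: [1, 6), [14, 18), [33, 47).
Only in the second: [9, 12).
Together these are the periods covered by exactly one.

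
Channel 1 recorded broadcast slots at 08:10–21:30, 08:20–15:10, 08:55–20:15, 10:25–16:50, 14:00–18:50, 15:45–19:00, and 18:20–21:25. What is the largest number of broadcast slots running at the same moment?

5

Walk the sorted start/end points keeping a running depth.
The depth first hits 5 at 14:00.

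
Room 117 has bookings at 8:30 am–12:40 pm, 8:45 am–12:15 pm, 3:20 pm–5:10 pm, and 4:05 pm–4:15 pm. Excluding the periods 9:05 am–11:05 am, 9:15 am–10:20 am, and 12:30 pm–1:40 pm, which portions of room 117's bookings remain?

8:30 am–9:05 am, 11:05 am–12:30 pm, 3:20 pm–5:10 pm

A, merged: 8:30 am–12:40 pm, 3:20 pm–5:10 pm.
B, merged: 9:05 am–11:05 am, 12:30 pm–1:40 pm.
8:30 am–12:40 pm \ B = 8:30 am–9:05 am, 11:05 am–12:30 pm.
3:20 pm–5:10 pm: nothing removed.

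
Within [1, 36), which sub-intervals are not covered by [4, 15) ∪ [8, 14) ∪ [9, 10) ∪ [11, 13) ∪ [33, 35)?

[1, 4) ∪ [15, 33) ∪ [35, 36)

Covered (merged): [4, 15), [33, 35).
Complement within [1, 36): [1, 4), [15, 33), [35, 36).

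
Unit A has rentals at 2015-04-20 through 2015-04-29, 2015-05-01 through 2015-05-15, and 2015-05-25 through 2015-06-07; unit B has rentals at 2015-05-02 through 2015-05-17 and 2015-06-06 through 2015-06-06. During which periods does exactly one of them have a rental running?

Only in the first: 2015-04-20 through 2015-04-29, 2015-05-01 through 2015-05-01, 2015-05-25 through 2015-06-05, 2015-06-07 through 2015-06-07.
Only in the second: 2015-05-16 through 2015-05-17.
Together these are the periods covered by exactly one.

2015-04-20 through 2015-04-29, 2015-05-01 through 2015-05-01, 2015-05-16 through 2015-05-17, 2015-05-25 through 2015-06-05, 2015-06-07 through 2015-06-07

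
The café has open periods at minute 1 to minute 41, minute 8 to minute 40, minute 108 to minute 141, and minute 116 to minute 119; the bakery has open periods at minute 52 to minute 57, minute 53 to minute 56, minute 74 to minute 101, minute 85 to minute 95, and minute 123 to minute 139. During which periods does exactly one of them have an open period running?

minute 1 to minute 41, minute 52 to minute 57, minute 74 to minute 101, minute 108 to minute 123, minute 139 to minute 141

A, merged: minute 1 to minute 41, minute 108 to minute 141.
B, merged: minute 52 to minute 57, minute 74 to minute 101, minute 123 to minute 139.
A but not B: minute 1 to minute 41, minute 108 to minute 123, minute 139 to minute 141.
B but not A: minute 52 to minute 57, minute 74 to minute 101.
Combining gives A △ B.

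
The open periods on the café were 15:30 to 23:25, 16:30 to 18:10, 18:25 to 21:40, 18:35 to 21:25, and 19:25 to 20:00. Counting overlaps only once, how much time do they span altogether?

Merged: 15:30–23:25.
Length: 7 h 55 min.

7 h 55 min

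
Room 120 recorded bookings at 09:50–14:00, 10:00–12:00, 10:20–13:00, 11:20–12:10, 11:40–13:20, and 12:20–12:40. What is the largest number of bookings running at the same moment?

5

Sweep endpoints in order; track running count of active intervals.
Peak of 5 reached at 11:40.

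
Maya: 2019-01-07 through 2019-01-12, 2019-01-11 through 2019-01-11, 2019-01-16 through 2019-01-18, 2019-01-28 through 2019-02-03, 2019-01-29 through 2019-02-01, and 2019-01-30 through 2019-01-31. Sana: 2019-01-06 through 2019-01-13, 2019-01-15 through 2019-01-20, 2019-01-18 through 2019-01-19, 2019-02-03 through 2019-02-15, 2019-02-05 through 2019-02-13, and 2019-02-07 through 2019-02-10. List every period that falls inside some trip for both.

2019-01-07 through 2019-01-12, 2019-01-16 through 2019-01-18, 2019-02-03 through 2019-02-03

A, merged: 2019-01-07 through 2019-01-12, 2019-01-16 through 2019-01-18, 2019-01-28 through 2019-02-03.
B, merged: 2019-01-06 through 2019-01-13, 2019-01-15 through 2019-01-20, 2019-02-03 through 2019-02-15.
2019-01-07 through 2019-01-12 overlaps B on 2019-01-07 through 2019-01-12.
2019-01-16 through 2019-01-18 overlaps B on 2019-01-16 through 2019-01-18.
2019-01-28 through 2019-02-03 overlaps B on 2019-02-03 through 2019-02-03.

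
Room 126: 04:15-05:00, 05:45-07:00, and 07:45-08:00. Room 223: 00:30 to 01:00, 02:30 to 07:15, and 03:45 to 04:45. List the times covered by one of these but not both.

00:30–01:00, 02:30–04:15, 05:00–05:45, 07:00–07:15, 07:45–08:00

B, merged: 00:30–01:00, 02:30–07:15.
Only in the first: 07:45–08:00.
Only in the second: 00:30–01:00, 02:30–04:15, 05:00–05:45, 07:00–07:15.
Together these are the periods covered by exactly one.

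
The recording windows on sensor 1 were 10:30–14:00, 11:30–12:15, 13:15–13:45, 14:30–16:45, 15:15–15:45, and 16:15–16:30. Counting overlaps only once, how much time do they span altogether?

Merged: 10:30–14:00, 14:30–16:45.
Lengths: 3 h 30 min + 2 h 15 min = 5 h 45 min.

5 h 45 min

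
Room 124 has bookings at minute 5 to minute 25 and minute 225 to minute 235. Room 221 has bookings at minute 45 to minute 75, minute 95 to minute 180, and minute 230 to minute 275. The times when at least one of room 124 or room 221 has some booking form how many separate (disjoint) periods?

A ∪ B = minute 5 to minute 25, minute 45 to minute 75, minute 95 to minute 180, minute 225 to minute 275.
That is 4 disjoint pieces.

4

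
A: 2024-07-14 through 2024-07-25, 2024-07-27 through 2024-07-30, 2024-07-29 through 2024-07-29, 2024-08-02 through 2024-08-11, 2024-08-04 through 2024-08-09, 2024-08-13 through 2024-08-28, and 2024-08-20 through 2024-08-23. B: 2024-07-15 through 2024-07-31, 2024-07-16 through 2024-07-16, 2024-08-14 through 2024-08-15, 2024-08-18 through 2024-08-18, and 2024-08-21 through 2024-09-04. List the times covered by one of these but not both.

2024-07-14 through 2024-07-14, 2024-07-26 through 2024-07-26, 2024-07-31 through 2024-07-31, 2024-08-02 through 2024-08-11, 2024-08-13 through 2024-08-13, 2024-08-16 through 2024-08-17, 2024-08-19 through 2024-08-20, 2024-08-29 through 2024-09-04

A, merged: 2024-07-14 through 2024-07-25, 2024-07-27 through 2024-07-30, 2024-08-02 through 2024-08-11, 2024-08-13 through 2024-08-28.
B, merged: 2024-07-15 through 2024-07-31, 2024-08-14 through 2024-08-15, 2024-08-18 through 2024-08-18, 2024-08-21 through 2024-09-04.
Only in the first: 2024-07-14 through 2024-07-14, 2024-08-02 through 2024-08-11, 2024-08-13 through 2024-08-13, 2024-08-16 through 2024-08-17, 2024-08-19 through 2024-08-20.
Only in the second: 2024-07-26 through 2024-07-26, 2024-07-31 through 2024-07-31, 2024-08-29 through 2024-09-04.
Together these are the periods covered by exactly one.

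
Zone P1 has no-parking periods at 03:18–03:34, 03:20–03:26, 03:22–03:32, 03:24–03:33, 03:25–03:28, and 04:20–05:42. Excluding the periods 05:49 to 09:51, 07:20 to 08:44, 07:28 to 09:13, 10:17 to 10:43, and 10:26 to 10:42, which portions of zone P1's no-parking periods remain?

03:18–03:34, 04:20–05:42

A, merged: 03:18–03:34, 04:20–05:42.
B, merged: 05:49–09:51, 10:17–10:43.
03:18–03:34: nothing removed.
04:20–05:42: nothing removed.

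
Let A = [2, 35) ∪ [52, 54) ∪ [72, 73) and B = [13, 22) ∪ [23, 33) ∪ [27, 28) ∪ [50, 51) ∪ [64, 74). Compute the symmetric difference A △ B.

Second set merges to [13, 22), [23, 33), [50, 51), [64, 74).
Only in the first: [2, 13), [22, 23), [33, 35), [52, 54).
Only in the second: [50, 51), [64, 72), [73, 74).
Together these are the periods covered by exactly one.

[2, 13) ∪ [22, 23) ∪ [33, 35) ∪ [50, 51) ∪ [52, 54) ∪ [64, 72) ∪ [73, 74)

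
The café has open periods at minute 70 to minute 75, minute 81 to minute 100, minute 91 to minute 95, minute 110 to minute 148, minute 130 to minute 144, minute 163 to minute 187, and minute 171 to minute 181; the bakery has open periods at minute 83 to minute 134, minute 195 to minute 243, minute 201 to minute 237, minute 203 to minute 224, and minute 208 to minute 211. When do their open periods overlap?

First set merges to minute 70 to minute 75, minute 81 to minute 100, minute 110 to minute 148, minute 163 to minute 187.
Second set merges to minute 83 to minute 134, minute 195 to minute 243.
minute 70 to minute 75 meets no B interval.
minute 81 to minute 100 ∩ B → minute 83 to minute 100.
minute 110 to minute 148 ∩ B → minute 110 to minute 134.
minute 163 to minute 187 meets no B interval.

minute 83 to minute 100, minute 110 to minute 134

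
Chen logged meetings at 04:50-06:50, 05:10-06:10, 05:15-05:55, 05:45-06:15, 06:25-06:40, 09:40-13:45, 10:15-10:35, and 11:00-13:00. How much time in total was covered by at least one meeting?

6 h 5 min

Merged: 04:50–06:50, 09:40–13:45.
Lengths: 2 h + 4 h 5 min = 6 h 5 min.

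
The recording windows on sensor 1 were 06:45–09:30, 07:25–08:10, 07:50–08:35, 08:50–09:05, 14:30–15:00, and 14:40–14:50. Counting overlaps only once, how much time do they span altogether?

3 h 15 min

Merged: 06:45–09:30, 14:30–15:00.
Lengths: 2 h 45 min + 30 min = 3 h 15 min.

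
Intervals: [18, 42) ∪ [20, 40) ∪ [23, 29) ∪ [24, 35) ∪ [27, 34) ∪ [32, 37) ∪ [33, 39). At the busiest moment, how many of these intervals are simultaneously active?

6

Sweep endpoints in order; track running count of active intervals.
Peak of 6 reached at 33.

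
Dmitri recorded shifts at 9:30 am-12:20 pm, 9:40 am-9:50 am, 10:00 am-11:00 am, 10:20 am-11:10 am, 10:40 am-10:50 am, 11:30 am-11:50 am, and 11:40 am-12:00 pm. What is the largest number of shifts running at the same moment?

4

At 10:40 am, 4 of the intervals are simultaneously active.
No point has more.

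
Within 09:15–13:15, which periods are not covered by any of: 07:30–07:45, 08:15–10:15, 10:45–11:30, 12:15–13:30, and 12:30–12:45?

Covered (merged): 07:30-07:45, 08:15-10:15, 10:45-11:30, 12:15-13:30.
Complement within 09:15-13:15: 10:15-10:45, 11:30-12:15.

10:15-10:45, 11:30-12:15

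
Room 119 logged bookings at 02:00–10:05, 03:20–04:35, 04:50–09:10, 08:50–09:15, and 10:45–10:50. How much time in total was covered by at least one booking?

Merged: 02:00–10:05, 10:45–10:50.
Lengths: 8 h 5 min + 5 min = 8 h 10 min.

8 h 10 min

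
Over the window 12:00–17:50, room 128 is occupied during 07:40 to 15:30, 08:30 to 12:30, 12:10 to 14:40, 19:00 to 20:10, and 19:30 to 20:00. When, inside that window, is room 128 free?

15:30–17:50

After merging, the occupied span is 07:40–15:30, 19:00–20:10.
Gaps within 12:00–17:50: 15:30–17:50.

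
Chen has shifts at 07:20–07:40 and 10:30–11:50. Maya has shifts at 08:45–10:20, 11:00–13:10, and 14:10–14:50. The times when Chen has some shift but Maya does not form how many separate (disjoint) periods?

A \ B = 07:20-07:40, 10:30-11:00.
That is 2 disjoint pieces.

2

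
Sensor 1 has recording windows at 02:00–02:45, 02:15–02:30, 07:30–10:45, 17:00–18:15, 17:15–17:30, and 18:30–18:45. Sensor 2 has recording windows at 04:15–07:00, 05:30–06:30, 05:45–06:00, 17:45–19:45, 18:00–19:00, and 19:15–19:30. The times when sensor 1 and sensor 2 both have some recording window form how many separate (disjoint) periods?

2

First set merges to 02:00–02:45, 07:30–10:45, 17:00–18:15, 18:30–18:45.
Second set merges to 04:15–07:00, 17:45–19:45.
A ∩ B = 17:45–18:15, 18:30–18:45.
That is 2 disjoint pieces.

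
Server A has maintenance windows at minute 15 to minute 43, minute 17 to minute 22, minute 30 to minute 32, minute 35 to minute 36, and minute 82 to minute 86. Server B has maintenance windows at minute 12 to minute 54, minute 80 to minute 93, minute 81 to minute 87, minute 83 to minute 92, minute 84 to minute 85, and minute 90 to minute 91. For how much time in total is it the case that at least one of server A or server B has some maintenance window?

55 minutes

Merge the first list: minute 15 to minute 43, minute 82 to minute 86.
Merge the second list: minute 12 to minute 54, minute 80 to minute 93.
A ∪ B = minute 12 to minute 54, minute 80 to minute 93.
Total: 42 minutes + 13 minutes = 55 minutes.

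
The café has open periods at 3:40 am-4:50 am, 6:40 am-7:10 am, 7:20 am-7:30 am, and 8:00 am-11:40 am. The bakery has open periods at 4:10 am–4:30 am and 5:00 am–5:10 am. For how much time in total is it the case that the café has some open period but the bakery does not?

A \ B = 3:40 am–4:10 am, 4:30 am–4:50 am, 6:40 am–7:10 am, 7:20 am–7:30 am, 8:00 am–11:40 am.
Total: 30 min + 20 min + 30 min + 10 min + 3 h 40 min = 5 h 10 min.

5 h 10 min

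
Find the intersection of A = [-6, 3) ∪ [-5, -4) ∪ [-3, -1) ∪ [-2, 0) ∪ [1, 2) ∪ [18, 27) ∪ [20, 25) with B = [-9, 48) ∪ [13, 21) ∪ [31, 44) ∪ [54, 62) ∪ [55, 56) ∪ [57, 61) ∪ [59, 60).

[-6, 3) ∪ [18, 27)

First set merges to [-6, 3), [18, 27).
Second set merges to [-9, 48), [54, 62).
[-6, 3) meets the second set on [-6, 3).
[18, 27) meets the second set on [18, 27).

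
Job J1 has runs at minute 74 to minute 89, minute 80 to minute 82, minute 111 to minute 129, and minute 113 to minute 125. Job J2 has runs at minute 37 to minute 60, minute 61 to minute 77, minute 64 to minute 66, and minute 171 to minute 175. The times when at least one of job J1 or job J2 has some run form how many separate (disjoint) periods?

4

A, merged: minute 74 to minute 89, minute 111 to minute 129.
B, merged: minute 37 to minute 60, minute 61 to minute 77, minute 171 to minute 175.
A ∪ B = minute 37 to minute 60, minute 61 to minute 89, minute 111 to minute 129, minute 171 to minute 175.
That is 4 disjoint pieces.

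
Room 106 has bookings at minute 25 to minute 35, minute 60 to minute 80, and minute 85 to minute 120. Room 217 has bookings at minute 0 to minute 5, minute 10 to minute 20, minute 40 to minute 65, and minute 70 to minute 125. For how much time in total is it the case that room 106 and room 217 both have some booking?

50 minutes

A ∩ B = minute 60 to minute 65, minute 70 to minute 80, minute 85 to minute 120.
Total: 5 minutes + 10 minutes + 35 minutes = 50 minutes.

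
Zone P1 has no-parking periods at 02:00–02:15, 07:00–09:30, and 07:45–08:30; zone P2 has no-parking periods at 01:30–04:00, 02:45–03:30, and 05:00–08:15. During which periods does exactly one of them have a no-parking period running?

01:30–02:00, 02:15–04:00, 05:00–07:00, 08:15–09:30

A, merged: 02:00–02:15, 07:00–09:30.
B, merged: 01:30–04:00, 05:00–08:15.
A but not B: 08:15–09:30.
B but not A: 01:30–02:00, 02:15–04:00, 05:00–07:00.
Combining gives A △ B.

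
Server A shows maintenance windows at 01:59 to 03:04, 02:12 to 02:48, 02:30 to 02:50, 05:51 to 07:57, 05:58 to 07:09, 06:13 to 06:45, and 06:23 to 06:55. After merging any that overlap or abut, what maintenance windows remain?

01:59–03:04, 05:51–07:57

02:12–02:48 overlaps/touches 01:59–03:04 → extend to 01:59–03:04.
02:30–02:50 overlaps/touches 01:59–03:04 → extend to 01:59–03:04.
05:51–07:57 is disjoint → start new block.
05:58–07:09 overlaps/touches 05:51–07:57 → extend to 05:51–07:57.
06:13–06:45 overlaps/touches 05:51–07:57 → extend to 05:51–07:57.
06:23–06:55 overlaps/touches 05:51–07:57 → extend to 05:51–07:57.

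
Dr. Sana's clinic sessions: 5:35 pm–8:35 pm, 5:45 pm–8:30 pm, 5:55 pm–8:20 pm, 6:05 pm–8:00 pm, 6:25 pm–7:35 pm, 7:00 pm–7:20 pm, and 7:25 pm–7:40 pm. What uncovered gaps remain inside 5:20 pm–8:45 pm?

Covered (merged): 5:35 pm–8:35 pm.
Uncovered inside 5:20 pm–8:45 pm: 5:20 pm–5:35 pm, 8:35 pm–8:45 pm.

5:20 pm–5:35 pm, 8:35 pm–8:45 pm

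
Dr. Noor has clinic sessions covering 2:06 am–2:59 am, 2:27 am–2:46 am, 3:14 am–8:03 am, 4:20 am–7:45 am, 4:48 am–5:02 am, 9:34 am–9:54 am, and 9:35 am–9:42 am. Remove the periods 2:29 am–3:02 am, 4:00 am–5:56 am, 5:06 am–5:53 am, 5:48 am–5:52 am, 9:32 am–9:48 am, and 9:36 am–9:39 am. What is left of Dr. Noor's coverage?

2:06 am–2:29 am, 3:14 am–4:00 am, 5:56 am–8:03 am, 9:48 am–9:54 am

A, merged: 2:06 am–2:59 am, 3:14 am–8:03 am, 9:34 am–9:54 am.
B, merged: 2:29 am–3:02 am, 4:00 am–5:56 am, 9:32 am–9:48 am.
2:06 am–2:59 am minus B → 2:06 am–2:29 am.
3:14 am–8:03 am minus B → 3:14 am–4:00 am, 5:56 am–8:03 am.
9:34 am–9:54 am minus B → 9:48 am–9:54 am.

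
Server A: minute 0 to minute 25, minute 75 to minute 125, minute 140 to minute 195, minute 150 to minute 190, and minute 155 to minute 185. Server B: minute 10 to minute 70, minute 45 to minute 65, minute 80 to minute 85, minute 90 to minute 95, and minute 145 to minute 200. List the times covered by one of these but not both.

minute 0 to minute 10, minute 25 to minute 70, minute 75 to minute 80, minute 85 to minute 90, minute 95 to minute 125, minute 140 to minute 145, minute 195 to minute 200

Merge the first list: minute 0 to minute 25, minute 75 to minute 125, minute 140 to minute 195.
Merge the second list: minute 10 to minute 70, minute 80 to minute 85, minute 90 to minute 95, minute 145 to minute 200.
A \ B = minute 0 to minute 10, minute 75 to minute 80, minute 85 to minute 90, minute 95 to minute 125, minute 140 to minute 145.
B \ A = minute 25 to minute 70, minute 195 to minute 200.
Union of the two gives the symmetric difference.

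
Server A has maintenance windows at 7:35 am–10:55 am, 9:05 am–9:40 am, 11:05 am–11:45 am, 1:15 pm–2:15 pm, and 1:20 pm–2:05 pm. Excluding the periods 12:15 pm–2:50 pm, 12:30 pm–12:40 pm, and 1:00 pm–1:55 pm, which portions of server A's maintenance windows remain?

7:35 am–10:55 am, 11:05 am–11:45 am

First set merges to 7:35 am–10:55 am, 11:05 am–11:45 am, 1:15 pm–2:15 pm.
Second set merges to 12:15 pm–2:50 pm.
7:35 am–10:55 am: no B overlap → unchanged.
11:05 am–11:45 am: no B overlap → unchanged.
1:15 pm–2:15 pm: fully covered by B → removed.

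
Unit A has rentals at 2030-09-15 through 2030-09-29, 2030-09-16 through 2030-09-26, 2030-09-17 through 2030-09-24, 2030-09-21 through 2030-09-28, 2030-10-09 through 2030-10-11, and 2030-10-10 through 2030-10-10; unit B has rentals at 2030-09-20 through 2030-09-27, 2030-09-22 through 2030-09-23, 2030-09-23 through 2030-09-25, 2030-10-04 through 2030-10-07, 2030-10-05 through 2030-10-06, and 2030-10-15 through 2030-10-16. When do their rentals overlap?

Merge the first list: 2030-09-15 through 2030-09-29, 2030-10-09 through 2030-10-11.
Merge the second list: 2030-09-20 through 2030-09-27, 2030-10-04 through 2030-10-07, 2030-10-15 through 2030-10-16.
2030-09-15 through 2030-09-29 meets the second set on 2030-09-20 through 2030-09-27.
2030-10-09 through 2030-10-11: no overlap with the second set.

2030-09-20 through 2030-09-27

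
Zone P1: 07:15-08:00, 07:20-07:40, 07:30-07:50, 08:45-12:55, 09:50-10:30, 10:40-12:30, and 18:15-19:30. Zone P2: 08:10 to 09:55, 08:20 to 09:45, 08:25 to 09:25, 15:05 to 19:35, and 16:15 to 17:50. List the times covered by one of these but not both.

07:15–08:00, 08:10–08:45, 09:55–12:55, 15:05–18:15, 19:30–19:35

A, merged: 07:15–08:00, 08:45–12:55, 18:15–19:30.
B, merged: 08:10–09:55, 15:05–19:35.
A \ B = 07:15–08:00, 09:55–12:55.
B \ A = 08:10–08:45, 15:05–18:15, 19:30–19:35.
Union of the two gives the symmetric difference.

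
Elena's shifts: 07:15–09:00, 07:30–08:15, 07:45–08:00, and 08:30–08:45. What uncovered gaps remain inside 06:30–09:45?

Covered (merged): 07:15–09:00.
Uncovered inside 06:30–09:45: 06:30–07:15, 09:00–09:45.

06:30–07:15, 09:00–09:45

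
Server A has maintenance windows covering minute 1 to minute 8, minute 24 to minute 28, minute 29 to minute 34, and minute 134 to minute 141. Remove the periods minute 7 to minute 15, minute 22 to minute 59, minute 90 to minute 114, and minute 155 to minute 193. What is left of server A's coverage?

minute 1 to minute 8 minus B → minute 1 to minute 7.
minute 24 to minute 28: fully covered by B → removed.
minute 29 to minute 34: fully covered by B → removed.
minute 134 to minute 141: no B overlap → unchanged.

minute 1 to minute 7, minute 134 to minute 141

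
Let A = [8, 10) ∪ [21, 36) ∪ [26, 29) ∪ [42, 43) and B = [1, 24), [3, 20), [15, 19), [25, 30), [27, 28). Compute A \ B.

Merge the first list: [8, 10), [21, 36), [42, 43).
Merge the second list: [1, 24), [25, 30).
[8, 10): entirely removed.
[21, 36) \ B = [24, 25), [30, 36).
[42, 43): nothing removed.

[24, 25) ∪ [30, 36) ∪ [42, 43)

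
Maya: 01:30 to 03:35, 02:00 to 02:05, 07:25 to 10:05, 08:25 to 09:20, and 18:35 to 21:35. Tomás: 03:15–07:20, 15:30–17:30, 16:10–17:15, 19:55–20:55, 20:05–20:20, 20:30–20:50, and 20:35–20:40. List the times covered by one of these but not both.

Merge the first list: 01:30–03:35, 07:25–10:05, 18:35–21:35.
Merge the second list: 03:15–07:20, 15:30–17:30, 19:55–20:55.
Only in the first: 01:30–03:15, 07:25–10:05, 18:35–19:55, 20:55–21:35.
Only in the second: 03:35–07:20, 15:30–17:30.
Together these are the periods covered by exactly one.

01:30–03:15, 03:35–07:20, 07:25–10:05, 15:30–17:30, 18:35–19:55, 20:55–21:35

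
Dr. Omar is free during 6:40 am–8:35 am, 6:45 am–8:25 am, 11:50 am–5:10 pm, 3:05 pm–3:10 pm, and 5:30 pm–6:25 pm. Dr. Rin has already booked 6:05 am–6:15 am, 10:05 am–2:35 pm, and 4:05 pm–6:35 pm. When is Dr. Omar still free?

Merge the first list: 6:40 am-8:35 am, 11:50 am-5:10 pm, 5:30 pm-6:25 pm.
6:40 am-8:35 am: nothing removed.
11:50 am-5:10 pm \ B = 2:35 pm-4:05 pm.
5:30 pm-6:25 pm: entirely removed.

6:40 am-8:35 am, 2:35 pm-4:05 pm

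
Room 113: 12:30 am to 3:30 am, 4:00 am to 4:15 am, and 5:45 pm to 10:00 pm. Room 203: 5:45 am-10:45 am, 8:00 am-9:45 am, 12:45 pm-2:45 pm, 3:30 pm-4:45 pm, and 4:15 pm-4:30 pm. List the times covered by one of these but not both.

Second set merges to 5:45 am–10:45 am, 12:45 pm–2:45 pm, 3:30 pm–4:45 pm.
Only in the first: 12:30 am–3:30 am, 4:00 am–4:15 am, 5:45 pm–10:00 pm.
Only in the second: 5:45 am–10:45 am, 12:45 pm–2:45 pm, 3:30 pm–4:45 pm.
Together these are the periods covered by exactly one.

12:30 am–3:30 am, 4:00 am–4:15 am, 5:45 am–10:45 am, 12:45 pm–2:45 pm, 3:30 pm–4:45 pm, 5:45 pm–10:00 pm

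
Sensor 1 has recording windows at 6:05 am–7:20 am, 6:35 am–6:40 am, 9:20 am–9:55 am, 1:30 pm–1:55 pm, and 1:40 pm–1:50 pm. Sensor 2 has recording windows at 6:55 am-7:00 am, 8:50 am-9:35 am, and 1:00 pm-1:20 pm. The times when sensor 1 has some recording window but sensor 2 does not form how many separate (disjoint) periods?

First set merges to 6:05 am-7:20 am, 9:20 am-9:55 am, 1:30 pm-1:55 pm.
A \ B = 6:05 am-6:55 am, 7:00 am-7:20 am, 9:35 am-9:55 am, 1:30 pm-1:55 pm.
That is 4 disjoint pieces.

4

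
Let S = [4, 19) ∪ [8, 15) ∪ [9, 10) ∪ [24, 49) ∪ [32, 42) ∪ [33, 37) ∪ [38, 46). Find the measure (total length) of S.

40

Merged: [4, 19), [24, 49).
Lengths: 15 + 25 = 40.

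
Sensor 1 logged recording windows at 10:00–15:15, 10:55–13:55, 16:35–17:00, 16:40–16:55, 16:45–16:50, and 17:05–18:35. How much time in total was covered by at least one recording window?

Merged: 10:00–15:15, 16:35–17:00, 17:05–18:35.
Lengths: 5 h 15 min + 25 min + 1 h 30 min = 7 h 10 min.

7 h 10 min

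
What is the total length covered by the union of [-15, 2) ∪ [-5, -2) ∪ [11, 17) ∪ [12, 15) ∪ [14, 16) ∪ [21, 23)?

25

Merged: [-15, 2), [11, 17), [21, 23).
Lengths: 17 + 6 + 2 = 25.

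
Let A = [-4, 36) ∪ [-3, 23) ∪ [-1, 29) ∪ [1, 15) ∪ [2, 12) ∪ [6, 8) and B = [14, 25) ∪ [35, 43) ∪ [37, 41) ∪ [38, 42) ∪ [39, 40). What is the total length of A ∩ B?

A, merged: [-4, 36).
B, merged: [14, 25), [35, 43).
A ∩ B = [14, 25), [35, 36).
Total: 11 + 1 = 12.

12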